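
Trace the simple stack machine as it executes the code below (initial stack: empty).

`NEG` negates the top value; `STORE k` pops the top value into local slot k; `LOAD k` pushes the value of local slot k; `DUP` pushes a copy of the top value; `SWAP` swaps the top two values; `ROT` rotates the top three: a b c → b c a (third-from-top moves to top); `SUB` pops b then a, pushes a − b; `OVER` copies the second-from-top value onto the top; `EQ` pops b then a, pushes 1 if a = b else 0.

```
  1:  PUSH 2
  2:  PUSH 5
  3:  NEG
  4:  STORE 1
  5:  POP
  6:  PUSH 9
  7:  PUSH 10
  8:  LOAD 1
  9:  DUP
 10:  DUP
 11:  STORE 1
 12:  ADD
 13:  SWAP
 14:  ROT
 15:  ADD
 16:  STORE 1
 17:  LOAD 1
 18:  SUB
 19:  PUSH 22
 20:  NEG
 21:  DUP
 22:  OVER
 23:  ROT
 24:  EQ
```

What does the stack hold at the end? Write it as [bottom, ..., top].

[-29, -22, 1]

PUSH 2  -> [2]
PUSH 5  -> [2, 5]
NEG     -> [2, -5]
STORE 1 -> [2]
POP     -> []
PUSH 9  -> [9]
PUSH 10 -> [9, 10]
LOAD 1  -> [9, 10, -5]
DUP     -> [9, 10, -5, -5]
DUP     -> [9, 10, -5, -5, -5]
STORE 1 -> [9, 10, -5, -5]
ADD     -> [9, 10, -10]
SWAP    -> [9, -10, 10]
ROT     -> [-10, 10, 9]
ADD     -> [-10, 19]
STORE 1 -> [-10]
LOAD 1  -> [-10, 19]
SUB     -> [-29]
PUSH 22 -> [-29, 22]
NEG     -> [-29, -22]
DUP     -> [-29, -22, -22]
OVER    -> [-29, -22, -22, -22]
ROT     -> [-29, -22, -22, -22]
EQ      -> [-29, -22, 1]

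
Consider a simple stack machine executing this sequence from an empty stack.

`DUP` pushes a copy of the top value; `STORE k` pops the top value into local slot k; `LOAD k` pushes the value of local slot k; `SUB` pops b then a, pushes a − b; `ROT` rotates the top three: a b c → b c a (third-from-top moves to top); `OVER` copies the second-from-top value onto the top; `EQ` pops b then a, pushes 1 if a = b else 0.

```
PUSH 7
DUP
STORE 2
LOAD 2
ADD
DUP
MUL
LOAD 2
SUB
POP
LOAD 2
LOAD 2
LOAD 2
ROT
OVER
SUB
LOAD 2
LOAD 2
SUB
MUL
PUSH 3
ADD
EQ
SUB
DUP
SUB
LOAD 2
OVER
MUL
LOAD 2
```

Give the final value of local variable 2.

7

PUSH 7  : 7
DUP     : 7 7
STORE 2 : 7
LOAD 2  : 7 7
ADD     : 14
DUP     : 14 14
MUL     : 196
LOAD 2  : 196 7
SUB     : 189
POP     : (empty)
LOAD 2  : 7
LOAD 2  : 7 7
LOAD 2  : 7 7 7
ROT     : 7 7 7
OVER    : 7 7 7 7
SUB     : 7 7 0
LOAD 2  : 7 7 0 7
LOAD 2  : 7 7 0 7 7
SUB     : 7 7 0 0
MUL     : 7 7 0
PUSH 3  : 7 7 0 3
ADD     : 7 7 3
EQ      : 7 0
SUB     : 7
DUP     : 7 7
SUB     : 0
LOAD 2  : 0 7
OVER    : 0 7 0
MUL     : 0 0
LOAD 2  : 0 0 7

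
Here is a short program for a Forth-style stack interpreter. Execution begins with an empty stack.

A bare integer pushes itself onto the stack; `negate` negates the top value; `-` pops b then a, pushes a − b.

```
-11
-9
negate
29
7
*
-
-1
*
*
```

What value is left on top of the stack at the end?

-11     [-11]
-9      [-11, -9]
negate  [-11, 9]
29      [-11, 9, 29]
7       [-11, 9, 29, 7]
*       [-11, 9, 203]
-       [-11, -194]
-1      [-11, -194, -1]
*       [-11, 194]
*       [-2134]

-2134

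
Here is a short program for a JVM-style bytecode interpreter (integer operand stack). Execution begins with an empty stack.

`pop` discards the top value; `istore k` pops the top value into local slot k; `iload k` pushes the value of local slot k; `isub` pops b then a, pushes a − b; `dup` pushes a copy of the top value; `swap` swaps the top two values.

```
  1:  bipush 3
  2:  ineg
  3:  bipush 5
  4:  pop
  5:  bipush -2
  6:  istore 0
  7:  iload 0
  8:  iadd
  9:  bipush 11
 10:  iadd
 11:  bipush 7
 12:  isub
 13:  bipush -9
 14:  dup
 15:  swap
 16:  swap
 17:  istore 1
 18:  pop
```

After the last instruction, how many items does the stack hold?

bipush 3  : 3
ineg      : -3
bipush 5  : -3 5
pop       : -3
bipush -2 : -3 -2
istore 0  : -3
iload 0   : -3 -2
iadd      : -5
bipush 11 : -5 11
iadd      : 6
bipush 7  : 6 7
isub      : -1
bipush -9 : -1 -9
dup       : -1 -9 -9
swap      : -1 -9 -9
swap      : -1 -9 -9
istore 1  : -1 -9
pop       : -1

1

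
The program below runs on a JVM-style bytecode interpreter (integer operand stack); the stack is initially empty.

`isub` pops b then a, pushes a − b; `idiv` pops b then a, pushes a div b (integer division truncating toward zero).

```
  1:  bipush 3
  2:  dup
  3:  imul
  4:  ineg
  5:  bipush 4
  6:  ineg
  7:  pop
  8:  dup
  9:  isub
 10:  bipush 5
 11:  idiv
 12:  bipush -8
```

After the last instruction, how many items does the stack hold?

bipush 3  : [3]
dup       : [3, 3]
imul      : [9]
ineg      : [-9]
bipush 4  : [-9, 4]
ineg      : [-9, -4]
pop       : [-9]
dup       : [-9, -9]
isub      : [0]
bipush 5  : [0, 5]
idiv      : [0]
bipush -8 : [0, -8]

2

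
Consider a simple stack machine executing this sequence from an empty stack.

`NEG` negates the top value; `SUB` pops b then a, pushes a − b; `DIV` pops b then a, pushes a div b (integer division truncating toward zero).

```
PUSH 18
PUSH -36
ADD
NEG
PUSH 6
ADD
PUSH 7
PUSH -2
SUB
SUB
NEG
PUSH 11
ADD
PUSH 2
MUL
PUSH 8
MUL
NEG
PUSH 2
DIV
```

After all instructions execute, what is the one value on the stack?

PUSH 18  : 18
PUSH -36 : 18 -36
ADD      : -18
NEG      : 18
PUSH 6   : 18 6
ADD      : 24
PUSH 7   : 24 7
PUSH -2  : 24 7 -2
SUB      : 24 9
SUB      : 15
NEG      : -15
PUSH 11  : -15 11
ADD      : -4
PUSH 2   : -4 2
MUL      : -8
PUSH 8   : -8 8
MUL      : -64
NEG      : 64
PUSH 2   : 64 2
DIV      : 32

32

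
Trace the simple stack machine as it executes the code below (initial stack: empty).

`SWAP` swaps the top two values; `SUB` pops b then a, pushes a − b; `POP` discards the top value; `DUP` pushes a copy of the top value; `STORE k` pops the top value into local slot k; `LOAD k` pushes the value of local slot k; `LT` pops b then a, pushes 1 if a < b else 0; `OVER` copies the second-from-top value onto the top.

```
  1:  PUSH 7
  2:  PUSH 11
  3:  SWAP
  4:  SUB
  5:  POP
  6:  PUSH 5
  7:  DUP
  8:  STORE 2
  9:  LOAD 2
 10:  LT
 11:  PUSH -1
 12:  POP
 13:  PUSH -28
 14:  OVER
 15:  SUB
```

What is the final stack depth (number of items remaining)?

2

PUSH 7   : 7
PUSH 11  : 7 11
SWAP     : 11 7
SUB      : 4
POP      : (empty)
PUSH 5   : 5
DUP      : 5 5
STORE 2  : 5
LOAD 2   : 5 5
LT       : 0
PUSH -1  : 0 -1
POP      : 0
PUSH -28 : 0 -28
OVER     : 0 -28 0
SUB      : 0 -28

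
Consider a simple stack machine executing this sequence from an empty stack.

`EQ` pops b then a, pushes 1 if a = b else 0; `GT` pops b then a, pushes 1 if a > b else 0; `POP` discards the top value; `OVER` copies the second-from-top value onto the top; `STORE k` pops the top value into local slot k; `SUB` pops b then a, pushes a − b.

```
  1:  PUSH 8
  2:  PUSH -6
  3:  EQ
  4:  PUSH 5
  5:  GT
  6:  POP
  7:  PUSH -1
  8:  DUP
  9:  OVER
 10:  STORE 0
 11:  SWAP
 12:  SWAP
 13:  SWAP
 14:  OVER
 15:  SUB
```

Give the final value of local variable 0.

PUSH 8  -> [8]
PUSH -6 -> [8, -6]
EQ      -> [0]
PUSH 5  -> [0, 5]
GT      -> [0]
POP     -> []
PUSH -1 -> [-1]
DUP     -> [-1, -1]
OVER    -> [-1, -1, -1]
STORE 0 -> [-1, -1]
SWAP    -> [-1, -1]
SWAP    -> [-1, -1]
SWAP    -> [-1, -1]
OVER    -> [-1, -1, -1]
SUB     -> [-1, 0]

-1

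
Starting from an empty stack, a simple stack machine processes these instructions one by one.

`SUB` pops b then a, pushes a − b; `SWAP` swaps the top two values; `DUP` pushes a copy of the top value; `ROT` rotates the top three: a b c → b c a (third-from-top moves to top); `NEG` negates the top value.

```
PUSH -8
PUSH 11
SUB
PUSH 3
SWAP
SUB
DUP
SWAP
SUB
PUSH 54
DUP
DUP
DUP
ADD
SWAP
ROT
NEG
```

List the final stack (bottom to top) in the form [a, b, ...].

PUSH -8 -> -8
PUSH 11 -> -8 11
SUB     -> -19
PUSH 3  -> -19 3
SWAP    -> 3 -19
SUB     -> 22
DUP     -> 22 22
SWAP    -> 22 22
SUB     -> 0
PUSH 54 -> 0 54
DUP     -> 0 54 54
DUP     -> 0 54 54 54
DUP     -> 0 54 54 54 54
ADD     -> 0 54 54 108
SWAP    -> 0 54 108 54
ROT     -> 0 108 54 54
NEG     -> 0 108 54 -54

[0, 108, 54, -54]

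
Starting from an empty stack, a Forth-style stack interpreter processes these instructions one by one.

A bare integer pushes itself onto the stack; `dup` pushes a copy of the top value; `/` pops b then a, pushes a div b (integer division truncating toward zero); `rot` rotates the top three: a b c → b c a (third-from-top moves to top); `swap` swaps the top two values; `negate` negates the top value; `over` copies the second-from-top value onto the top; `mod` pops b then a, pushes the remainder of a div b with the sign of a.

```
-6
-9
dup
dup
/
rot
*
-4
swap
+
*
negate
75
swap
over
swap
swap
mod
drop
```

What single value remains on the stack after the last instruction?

-6     -> -6
-9     -> -6 -9
dup    -> -6 -9 -9
dup    -> -6 -9 -9 -9
/      -> -6 -9 1
rot    -> -9 1 -6
*      -> -9 -6
-4     -> -9 -6 -4
swap   -> -9 -4 -6
+      -> -9 -10
*      -> 90
negate -> -90
75     -> -90 75
swap   -> 75 -90
over   -> 75 -90 75
swap   -> 75 75 -90
swap   -> 75 -90 75
mod    -> 75 -15
drop   -> 75

75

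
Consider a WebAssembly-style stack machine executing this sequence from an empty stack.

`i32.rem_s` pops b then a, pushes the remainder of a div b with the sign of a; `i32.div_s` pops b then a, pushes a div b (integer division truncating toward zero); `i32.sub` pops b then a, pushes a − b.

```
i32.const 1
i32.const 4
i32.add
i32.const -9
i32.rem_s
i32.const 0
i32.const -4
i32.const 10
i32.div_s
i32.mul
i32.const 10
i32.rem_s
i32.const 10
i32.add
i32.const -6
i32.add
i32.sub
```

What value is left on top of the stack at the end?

i32.const 1  : 1
i32.const 4  : 1 4
i32.add      : 5
i32.const -9 : 5 -9
i32.rem_s    : 5
i32.const 0  : 5 0
i32.const -4 : 5 0 -4
i32.const 10 : 5 0 -4 10
i32.div_s    : 5 0 0
i32.mul      : 5 0
i32.const 10 : 5 0 10
i32.rem_s    : 5 0
i32.const 10 : 5 0 10
i32.add      : 5 10
i32.const -6 : 5 10 -6
i32.add      : 5 4
i32.sub      : 1

1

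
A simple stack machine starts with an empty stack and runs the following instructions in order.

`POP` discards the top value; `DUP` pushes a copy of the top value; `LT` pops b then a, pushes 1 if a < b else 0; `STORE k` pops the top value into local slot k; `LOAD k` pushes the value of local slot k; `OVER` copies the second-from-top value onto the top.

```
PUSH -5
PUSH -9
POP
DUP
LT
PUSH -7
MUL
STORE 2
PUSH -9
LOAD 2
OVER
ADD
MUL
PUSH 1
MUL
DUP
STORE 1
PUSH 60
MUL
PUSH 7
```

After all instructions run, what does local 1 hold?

PUSH -5 : -5
PUSH -9 : -5 -9
POP     : -5
DUP     : -5 -5
LT      : 0
PUSH -7 : 0 -7
MUL     : 0
STORE 2 : (empty)
PUSH -9 : -9
LOAD 2  : -9 0
OVER    : -9 0 -9
ADD     : -9 -9
MUL     : 81
PUSH 1  : 81 1
MUL     : 81
DUP     : 81 81
STORE 1 : 81
PUSH 60 : 81 60
MUL     : 4860
PUSH 7  : 4860 7

81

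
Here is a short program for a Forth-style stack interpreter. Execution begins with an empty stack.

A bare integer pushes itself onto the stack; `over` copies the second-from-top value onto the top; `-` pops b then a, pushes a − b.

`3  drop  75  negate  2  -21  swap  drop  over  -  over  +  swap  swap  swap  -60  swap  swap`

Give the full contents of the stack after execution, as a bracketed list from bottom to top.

[-21, -75, -60]

3      -> [3]
drop   -> []
75     -> [75]
negate -> [-75]
2      -> [-75, 2]
-21    -> [-75, 2, -21]
swap   -> [-75, -21, 2]
drop   -> [-75, -21]
over   -> [-75, -21, -75]
-      -> [-75, 54]
over   -> [-75, 54, -75]
+      -> [-75, -21]
swap   -> [-21, -75]
swap   -> [-75, -21]
swap   -> [-21, -75]
-60    -> [-21, -75, -60]
swap   -> [-21, -60, -75]
swap   -> [-21, -75, -60]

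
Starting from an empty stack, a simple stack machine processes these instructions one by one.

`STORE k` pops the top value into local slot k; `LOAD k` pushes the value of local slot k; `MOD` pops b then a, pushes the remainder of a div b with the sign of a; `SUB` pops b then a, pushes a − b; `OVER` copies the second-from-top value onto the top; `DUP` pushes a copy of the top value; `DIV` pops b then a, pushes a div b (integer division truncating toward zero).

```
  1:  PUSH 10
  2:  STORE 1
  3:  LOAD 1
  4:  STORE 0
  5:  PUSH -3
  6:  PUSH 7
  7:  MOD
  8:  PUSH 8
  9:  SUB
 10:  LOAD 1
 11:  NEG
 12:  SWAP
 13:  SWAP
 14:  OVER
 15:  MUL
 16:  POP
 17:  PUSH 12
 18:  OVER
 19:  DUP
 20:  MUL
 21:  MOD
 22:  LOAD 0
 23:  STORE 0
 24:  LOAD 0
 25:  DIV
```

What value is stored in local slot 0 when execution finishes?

PUSH 10 -> [10]
STORE 1 -> []
LOAD 1  -> [10]
STORE 0 -> []
PUSH -3 -> [-3]
PUSH 7  -> [-3, 7]
MOD     -> [-3]
PUSH 8  -> [-3, 8]
SUB     -> [-11]
LOAD 1  -> [-11, 10]
NEG     -> [-11, -10]
SWAP    -> [-10, -11]
SWAP    -> [-11, -10]
OVER    -> [-11, -10, -11]
MUL     -> [-11, 110]
POP     -> [-11]
PUSH 12 -> [-11, 12]
OVER    -> [-11, 12, -11]
DUP     -> [-11, 12, -11, -11]
MUL     -> [-11, 12, 121]
MOD     -> [-11, 12]
LOAD 0  -> [-11, 12, 10]
STORE 0 -> [-11, 12]
LOAD 0  -> [-11, 12, 10]
DIV     -> [-11, 1]

10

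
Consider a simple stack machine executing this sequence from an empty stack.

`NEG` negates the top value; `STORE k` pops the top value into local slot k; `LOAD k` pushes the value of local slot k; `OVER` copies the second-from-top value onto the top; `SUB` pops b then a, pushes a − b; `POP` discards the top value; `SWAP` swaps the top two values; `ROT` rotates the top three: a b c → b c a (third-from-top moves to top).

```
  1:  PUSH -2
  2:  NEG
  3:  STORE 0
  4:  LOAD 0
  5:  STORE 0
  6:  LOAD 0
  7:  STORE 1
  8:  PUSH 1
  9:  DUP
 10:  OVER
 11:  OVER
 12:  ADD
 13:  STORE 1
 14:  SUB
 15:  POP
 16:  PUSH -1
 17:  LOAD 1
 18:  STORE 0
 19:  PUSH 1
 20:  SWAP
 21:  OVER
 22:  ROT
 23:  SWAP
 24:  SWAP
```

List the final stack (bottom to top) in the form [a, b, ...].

PUSH -2  [-2]
NEG      [2]
STORE 0  []
LOAD 0   [2]
STORE 0  []
LOAD 0   [2]
STORE 1  []
PUSH 1   [1]
DUP      [1, 1]
OVER     [1, 1, 1]
OVER     [1, 1, 1, 1]
ADD      [1, 1, 2]
STORE 1  [1, 1]
SUB      [0]
POP      []
PUSH -1  [-1]
LOAD 1   [-1, 2]
STORE 0  [-1]
PUSH 1   [-1, 1]
SWAP     [1, -1]
OVER     [1, -1, 1]
ROT      [-1, 1, 1]
SWAP     [-1, 1, 1]
SWAP     [-1, 1, 1]

[-1, 1, 1]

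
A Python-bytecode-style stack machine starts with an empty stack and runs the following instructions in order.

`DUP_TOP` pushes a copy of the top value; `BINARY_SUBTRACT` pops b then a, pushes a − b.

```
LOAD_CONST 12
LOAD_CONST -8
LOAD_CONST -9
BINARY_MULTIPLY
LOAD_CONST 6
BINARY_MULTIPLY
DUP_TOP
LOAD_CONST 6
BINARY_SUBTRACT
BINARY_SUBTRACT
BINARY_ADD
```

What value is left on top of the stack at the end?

LOAD_CONST 12   -> 12
LOAD_CONST -8   -> 12 -8
LOAD_CONST -9   -> 12 -8 -9
BINARY_MULTIPLY -> 12 72
LOAD_CONST 6    -> 12 72 6
BINARY_MULTIPLY -> 12 432
DUP_TOP         -> 12 432 432
LOAD_CONST 6    -> 12 432 432 6
BINARY_SUBTRACT -> 12 432 426
BINARY_SUBTRACT -> 12 6
BINARY_ADD      -> 18

18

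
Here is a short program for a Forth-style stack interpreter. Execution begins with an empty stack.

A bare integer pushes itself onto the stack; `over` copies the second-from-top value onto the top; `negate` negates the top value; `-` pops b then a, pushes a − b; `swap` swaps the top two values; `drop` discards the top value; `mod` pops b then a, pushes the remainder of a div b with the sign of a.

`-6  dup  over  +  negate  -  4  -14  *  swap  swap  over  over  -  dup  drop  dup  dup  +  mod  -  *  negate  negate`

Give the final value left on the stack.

-6     → [-6]
dup    → [-6, -6]
over   → [-6, -6, -6]
+      → [-6, -12]
negate → [-6, 12]
-      → [-18]
4      → [-18, 4]
-14    → [-18, 4, -14]
*      → [-18, -56]
swap   → [-56, -18]
swap   → [-18, -56]
over   → [-18, -56, -18]
over   → [-18, -56, -18, -56]
-      → [-18, -56, 38]
dup    → [-18, -56, 38, 38]
drop   → [-18, -56, 38]
dup    → [-18, -56, 38, 38]
dup    → [-18, -56, 38, 38, 38]
+      → [-18, -56, 38, 76]
mod    → [-18, -56, 38]
-      → [-18, -94]
*      → [1692]
negate → [-1692]
negate → [1692]

1692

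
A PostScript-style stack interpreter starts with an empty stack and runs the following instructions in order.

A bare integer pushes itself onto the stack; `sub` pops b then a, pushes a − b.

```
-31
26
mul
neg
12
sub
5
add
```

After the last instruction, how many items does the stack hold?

1

-31 -> [-31]
26  -> [-31, 26]
mul -> [-806]
neg -> [806]
12  -> [806, 12]
sub -> [794]
5   -> [794, 5]
add -> [799]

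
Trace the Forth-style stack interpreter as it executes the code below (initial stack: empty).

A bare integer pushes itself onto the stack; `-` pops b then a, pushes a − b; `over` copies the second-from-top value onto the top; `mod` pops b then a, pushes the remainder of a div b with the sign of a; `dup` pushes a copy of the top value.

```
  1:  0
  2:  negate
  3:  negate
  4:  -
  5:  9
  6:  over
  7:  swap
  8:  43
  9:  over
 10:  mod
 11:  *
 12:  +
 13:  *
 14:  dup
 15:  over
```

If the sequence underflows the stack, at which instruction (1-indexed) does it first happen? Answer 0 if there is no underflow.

4

0      : 0
negate : 0
negate : 0
-  — needs 2 operands, stack has 1 → underflow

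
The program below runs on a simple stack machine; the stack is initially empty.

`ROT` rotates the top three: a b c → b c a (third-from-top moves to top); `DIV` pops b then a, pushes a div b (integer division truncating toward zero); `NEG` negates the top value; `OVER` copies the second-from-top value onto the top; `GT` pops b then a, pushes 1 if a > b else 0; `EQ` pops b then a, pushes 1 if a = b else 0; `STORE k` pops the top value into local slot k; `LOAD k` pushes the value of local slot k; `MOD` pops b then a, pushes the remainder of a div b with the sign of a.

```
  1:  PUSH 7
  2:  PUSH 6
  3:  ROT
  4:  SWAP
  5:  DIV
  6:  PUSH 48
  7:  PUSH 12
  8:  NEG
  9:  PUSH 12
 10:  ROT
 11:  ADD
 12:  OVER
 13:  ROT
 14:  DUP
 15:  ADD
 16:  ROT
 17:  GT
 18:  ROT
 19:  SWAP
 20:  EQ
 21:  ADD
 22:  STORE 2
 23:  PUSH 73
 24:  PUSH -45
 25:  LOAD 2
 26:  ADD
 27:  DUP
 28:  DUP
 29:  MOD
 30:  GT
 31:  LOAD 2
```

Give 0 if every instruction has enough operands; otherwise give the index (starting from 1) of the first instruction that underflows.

3

PUSH 7 -> [7]
PUSH 6 -> [7, 6]
ROT  — needs 3 operands, stack has 2 → underflow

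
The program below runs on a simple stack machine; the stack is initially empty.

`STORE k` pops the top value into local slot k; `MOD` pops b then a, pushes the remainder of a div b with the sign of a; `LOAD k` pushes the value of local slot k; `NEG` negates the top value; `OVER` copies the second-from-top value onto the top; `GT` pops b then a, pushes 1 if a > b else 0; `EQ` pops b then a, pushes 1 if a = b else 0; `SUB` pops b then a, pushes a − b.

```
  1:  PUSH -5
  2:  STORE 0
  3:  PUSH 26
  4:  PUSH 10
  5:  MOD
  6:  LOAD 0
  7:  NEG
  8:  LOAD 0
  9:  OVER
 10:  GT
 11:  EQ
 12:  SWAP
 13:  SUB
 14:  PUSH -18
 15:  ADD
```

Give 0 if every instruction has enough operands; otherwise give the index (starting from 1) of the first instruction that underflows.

PUSH -5  → [-5]
STORE 0  → []
PUSH 26  → [26]
PUSH 10  → [26, 10]
MOD      → [6]
LOAD 0   → [6, -5]
NEG      → [6, 5]
LOAD 0   → [6, 5, -5]
OVER     → [6, 5, -5, 5]
GT       → [6, 5, 0]
EQ       → [6, 0]
SWAP     → [0, 6]
SUB      → [-6]
PUSH -18 → [-6, -18]
ADD      → [-24]

0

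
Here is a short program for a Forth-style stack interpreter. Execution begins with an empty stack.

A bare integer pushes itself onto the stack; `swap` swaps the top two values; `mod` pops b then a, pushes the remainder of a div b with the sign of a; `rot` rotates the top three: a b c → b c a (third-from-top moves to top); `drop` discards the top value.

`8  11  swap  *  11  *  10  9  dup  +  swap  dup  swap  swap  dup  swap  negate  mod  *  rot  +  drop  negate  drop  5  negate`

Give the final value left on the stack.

-5

8       8
11      8 11
swap    11 8
*       88
11      88 11
*       968
10      968 10
9       968 10 9
dup     968 10 9 9
+       968 10 18
swap    968 18 10
dup     968 18 10 10
swap    968 18 10 10
swap    968 18 10 10
dup     968 18 10 10 10
swap    968 18 10 10 10
negate  968 18 10 10 -10
mod     968 18 10 0
*       968 18 0
rot     18 0 968
+       18 968
drop    18
negate  -18
drop    (empty)
5       5
negate  -5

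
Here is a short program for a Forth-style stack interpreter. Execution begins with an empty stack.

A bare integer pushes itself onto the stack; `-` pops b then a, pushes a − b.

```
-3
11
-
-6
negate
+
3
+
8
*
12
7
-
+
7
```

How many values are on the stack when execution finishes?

-3     -> [-3]
11     -> [-3, 11]
-      -> [-14]
-6     -> [-14, -6]
negate -> [-14, 6]
+      -> [-8]
3      -> [-8, 3]
+      -> [-5]
8      -> [-5, 8]
*      -> [-40]
12     -> [-40, 12]
7      -> [-40, 12, 7]
-      -> [-40, 5]
+      -> [-35]
7      -> [-35, 7]

2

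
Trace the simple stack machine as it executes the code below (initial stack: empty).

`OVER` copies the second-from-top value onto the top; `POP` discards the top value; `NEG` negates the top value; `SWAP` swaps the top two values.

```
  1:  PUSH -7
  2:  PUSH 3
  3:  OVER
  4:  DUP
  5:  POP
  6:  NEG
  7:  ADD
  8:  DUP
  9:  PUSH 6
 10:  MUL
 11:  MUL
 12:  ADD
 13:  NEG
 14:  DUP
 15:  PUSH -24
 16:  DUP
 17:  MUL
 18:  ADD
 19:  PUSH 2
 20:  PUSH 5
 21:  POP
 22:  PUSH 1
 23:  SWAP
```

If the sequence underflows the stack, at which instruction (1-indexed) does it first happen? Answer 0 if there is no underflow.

0

PUSH -7  : -7
PUSH 3   : -7 3
OVER     : -7 3 -7
DUP      : -7 3 -7 -7
POP      : -7 3 -7
NEG      : -7 3 7
ADD      : -7 10
DUP      : -7 10 10
PUSH 6   : -7 10 10 6
MUL      : -7 10 60
MUL      : -7 600
ADD      : 593
NEG      : -593
DUP      : -593 -593
PUSH -24 : -593 -593 -24
DUP      : -593 -593 -24 -24
MUL      : -593 -593 576
ADD      : -593 -17
PUSH 2   : -593 -17 2
PUSH 5   : -593 -17 2 5
POP      : -593 -17 2
PUSH 1   : -593 -17 2 1
SWAP     : -593 -17 1 2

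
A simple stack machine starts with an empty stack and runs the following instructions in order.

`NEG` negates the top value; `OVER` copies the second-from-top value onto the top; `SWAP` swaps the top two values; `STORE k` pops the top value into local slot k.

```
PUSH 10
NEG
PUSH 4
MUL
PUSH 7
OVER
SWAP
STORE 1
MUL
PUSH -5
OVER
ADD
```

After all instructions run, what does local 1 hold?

7

PUSH 10 → 10
NEG     → -10
PUSH 4  → -10 4
MUL     → -40
PUSH 7  → -40 7
OVER    → -40 7 -40
SWAP    → -40 -40 7
STORE 1 → -40 -40
MUL     → 1600
PUSH -5 → 1600 -5
OVER    → 1600 -5 1600
ADD     → 1600 1595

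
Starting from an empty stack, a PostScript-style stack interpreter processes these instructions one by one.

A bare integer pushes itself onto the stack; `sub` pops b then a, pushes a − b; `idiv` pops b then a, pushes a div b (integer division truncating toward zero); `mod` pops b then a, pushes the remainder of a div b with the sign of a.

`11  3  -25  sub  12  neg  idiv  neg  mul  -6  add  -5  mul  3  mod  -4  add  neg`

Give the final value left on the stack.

6

11   : 11
3    : 11 3
-25  : 11 3 -25
sub  : 11 28
12   : 11 28 12
neg  : 11 28 -12
idiv : 11 -2
neg  : 11 2
mul  : 22
-6   : 22 -6
add  : 16
-5   : 16 -5
mul  : -80
3    : -80 3
mod  : -2
-4   : -2 -4
add  : -6
neg  : 6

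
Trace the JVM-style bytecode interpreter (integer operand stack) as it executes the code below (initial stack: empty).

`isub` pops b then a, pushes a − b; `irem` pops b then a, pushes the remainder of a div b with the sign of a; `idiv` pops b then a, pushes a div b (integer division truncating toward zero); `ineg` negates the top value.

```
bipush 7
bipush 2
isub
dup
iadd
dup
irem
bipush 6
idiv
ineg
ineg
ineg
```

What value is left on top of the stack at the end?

bipush 7  [7]
bipush 2  [7, 2]
isub      [5]
dup       [5, 5]
iadd      [10]
dup       [10, 10]
irem      [0]
bipush 6  [0, 6]
idiv      [0]
ineg      [0]
ineg      [0]
ineg      [0]

0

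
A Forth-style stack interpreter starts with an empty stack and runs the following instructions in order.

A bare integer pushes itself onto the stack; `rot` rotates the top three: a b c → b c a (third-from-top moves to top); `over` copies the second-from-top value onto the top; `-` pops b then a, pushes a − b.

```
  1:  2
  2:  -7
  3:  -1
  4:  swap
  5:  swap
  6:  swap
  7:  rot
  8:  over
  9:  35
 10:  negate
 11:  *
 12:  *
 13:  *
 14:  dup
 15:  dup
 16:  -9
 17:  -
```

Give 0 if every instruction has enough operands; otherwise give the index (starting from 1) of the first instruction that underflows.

2      : [2]
-7     : [2, -7]
-1     : [2, -7, -1]
swap   : [2, -1, -7]
swap   : [2, -7, -1]
swap   : [2, -1, -7]
rot    : [-1, -7, 2]
over   : [-1, -7, 2, -7]
35     : [-1, -7, 2, -7, 35]
negate : [-1, -7, 2, -7, -35]
*      : [-1, -7, 2, 245]
*      : [-1, -7, 490]
*      : [-1, -3430]
dup    : [-1, -3430, -3430]
dup    : [-1, -3430, -3430, -3430]
-9     : [-1, -3430, -3430, -3430, -9]
-      : [-1, -3430, -3430, -3421]

0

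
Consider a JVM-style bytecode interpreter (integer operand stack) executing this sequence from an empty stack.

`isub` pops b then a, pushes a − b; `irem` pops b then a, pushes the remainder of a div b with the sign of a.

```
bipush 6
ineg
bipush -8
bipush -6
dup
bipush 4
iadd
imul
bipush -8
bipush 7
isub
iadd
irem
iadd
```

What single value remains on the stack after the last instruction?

bipush 6  : 6
ineg      : -6
bipush -8 : -6 -8
bipush -6 : -6 -8 -6
dup       : -6 -8 -6 -6
bipush 4  : -6 -8 -6 -6 4
iadd      : -6 -8 -6 -2
imul      : -6 -8 12
bipush -8 : -6 -8 12 -8
bipush 7  : -6 -8 12 -8 7
isub      : -6 -8 12 -15
iadd      : -6 -8 -3
irem      : -6 -2
iadd      : -8

-8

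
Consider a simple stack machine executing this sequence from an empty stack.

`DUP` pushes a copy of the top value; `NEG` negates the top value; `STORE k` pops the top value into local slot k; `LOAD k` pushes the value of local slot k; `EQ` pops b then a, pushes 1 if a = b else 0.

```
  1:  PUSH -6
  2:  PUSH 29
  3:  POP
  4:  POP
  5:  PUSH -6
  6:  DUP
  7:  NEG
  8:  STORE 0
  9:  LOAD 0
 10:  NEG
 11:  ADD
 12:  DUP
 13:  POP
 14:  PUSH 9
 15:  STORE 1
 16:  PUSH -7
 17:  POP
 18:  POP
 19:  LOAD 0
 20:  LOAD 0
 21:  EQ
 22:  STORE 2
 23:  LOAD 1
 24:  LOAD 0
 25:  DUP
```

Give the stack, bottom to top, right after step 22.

PUSH -6  [-6]
PUSH 29  [-6, 29]
POP      [-6]
POP      []
PUSH -6  [-6]
DUP      [-6, -6]
NEG      [-6, 6]
STORE 0  [-6]
LOAD 0   [-6, 6]
NEG      [-6, -6]
ADD      [-12]
DUP      [-12, -12]
POP      [-12]
PUSH 9   [-12, 9]
STORE 1  [-12]
PUSH -7  [-12, -7]
POP      [-12]
POP      []
LOAD 0   [6]
LOAD 0   [6, 6]
EQ       [1]
STORE 2  []

[]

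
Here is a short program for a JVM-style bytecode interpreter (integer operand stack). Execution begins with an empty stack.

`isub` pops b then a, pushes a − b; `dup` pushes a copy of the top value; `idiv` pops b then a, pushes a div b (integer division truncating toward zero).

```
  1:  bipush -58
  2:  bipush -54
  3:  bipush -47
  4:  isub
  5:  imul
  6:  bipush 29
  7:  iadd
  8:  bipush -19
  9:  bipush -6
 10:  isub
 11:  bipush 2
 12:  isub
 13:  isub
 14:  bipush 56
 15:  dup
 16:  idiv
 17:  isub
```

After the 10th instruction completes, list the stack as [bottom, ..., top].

[435, -13]

bipush -58 -> -58
bipush -54 -> -58 -54
bipush -47 -> -58 -54 -47
isub       -> -58 -7
imul       -> 406
bipush 29  -> 406 29
iadd       -> 435
bipush -19 -> 435 -19
bipush -6  -> 435 -19 -6
isub       -> 435 -13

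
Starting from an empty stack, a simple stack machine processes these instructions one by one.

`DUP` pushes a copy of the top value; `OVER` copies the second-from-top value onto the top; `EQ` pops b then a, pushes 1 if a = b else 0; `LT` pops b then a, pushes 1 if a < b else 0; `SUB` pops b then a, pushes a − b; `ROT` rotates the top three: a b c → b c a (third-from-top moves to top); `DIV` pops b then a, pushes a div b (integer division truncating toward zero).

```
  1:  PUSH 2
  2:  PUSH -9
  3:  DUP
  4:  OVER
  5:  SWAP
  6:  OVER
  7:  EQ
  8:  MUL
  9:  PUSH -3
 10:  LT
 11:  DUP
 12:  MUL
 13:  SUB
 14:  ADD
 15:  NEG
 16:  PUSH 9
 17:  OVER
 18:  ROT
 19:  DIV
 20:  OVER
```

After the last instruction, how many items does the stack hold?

PUSH 2  → 2
PUSH -9 → 2 -9
DUP     → 2 -9 -9
OVER    → 2 -9 -9 -9
SWAP    → 2 -9 -9 -9
OVER    → 2 -9 -9 -9 -9
EQ      → 2 -9 -9 1
MUL     → 2 -9 -9
PUSH -3 → 2 -9 -9 -3
LT      → 2 -9 1
DUP     → 2 -9 1 1
MUL     → 2 -9 1
SUB     → 2 -10
ADD     → -8
NEG     → 8
PUSH 9  → 8 9
OVER    → 8 9 8
ROT     → 9 8 8
DIV     → 9 1
OVER    → 9 1 9

3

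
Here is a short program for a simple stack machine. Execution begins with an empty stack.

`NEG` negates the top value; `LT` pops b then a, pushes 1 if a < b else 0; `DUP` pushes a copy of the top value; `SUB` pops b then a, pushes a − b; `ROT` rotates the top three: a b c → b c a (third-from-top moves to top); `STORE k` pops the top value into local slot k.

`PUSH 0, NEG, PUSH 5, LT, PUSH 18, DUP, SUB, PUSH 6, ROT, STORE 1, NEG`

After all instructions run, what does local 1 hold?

PUSH 0  : 0
NEG     : 0
PUSH 5  : 0 5
LT      : 1
PUSH 18 : 1 18
DUP     : 1 18 18
SUB     : 1 0
PUSH 6  : 1 0 6
ROT     : 0 6 1
STORE 1 : 0 6
NEG     : 0 -6

1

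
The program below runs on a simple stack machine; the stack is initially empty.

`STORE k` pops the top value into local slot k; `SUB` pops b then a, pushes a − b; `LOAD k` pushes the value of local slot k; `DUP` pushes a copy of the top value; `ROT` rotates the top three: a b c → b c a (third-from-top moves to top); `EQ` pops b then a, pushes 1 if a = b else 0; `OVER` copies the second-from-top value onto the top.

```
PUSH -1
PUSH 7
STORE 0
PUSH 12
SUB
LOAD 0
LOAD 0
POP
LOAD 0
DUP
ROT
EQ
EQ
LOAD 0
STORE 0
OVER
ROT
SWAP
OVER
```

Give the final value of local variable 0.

PUSH -1 → [-1]
PUSH 7  → [-1, 7]
STORE 0 → [-1]
PUSH 12 → [-1, 12]
SUB     → [-13]
LOAD 0  → [-13, 7]
LOAD 0  → [-13, 7, 7]
POP     → [-13, 7]
LOAD 0  → [-13, 7, 7]
DUP     → [-13, 7, 7, 7]
ROT     → [-13, 7, 7, 7]
EQ      → [-13, 7, 1]
EQ      → [-13, 0]
LOAD 0  → [-13, 0, 7]
STORE 0 → [-13, 0]
OVER    → [-13, 0, -13]
ROT     → [0, -13, -13]
SWAP    → [0, -13, -13]
OVER    → [0, -13, -13, -13]

7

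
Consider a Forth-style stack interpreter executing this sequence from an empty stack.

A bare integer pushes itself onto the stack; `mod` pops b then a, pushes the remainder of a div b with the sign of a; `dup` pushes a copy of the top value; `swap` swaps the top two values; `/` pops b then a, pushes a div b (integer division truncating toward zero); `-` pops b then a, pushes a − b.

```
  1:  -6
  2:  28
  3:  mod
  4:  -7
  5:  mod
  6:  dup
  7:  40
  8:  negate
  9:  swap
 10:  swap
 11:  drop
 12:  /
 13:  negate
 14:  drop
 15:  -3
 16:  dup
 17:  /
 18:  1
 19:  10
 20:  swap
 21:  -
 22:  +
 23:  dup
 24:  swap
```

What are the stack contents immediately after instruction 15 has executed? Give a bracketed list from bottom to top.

[-3]

-6     : -6
28     : -6 28
mod    : -6
-7     : -6 -7
mod    : -6
dup    : -6 -6
40     : -6 -6 40
negate : -6 -6 -40
swap   : -6 -40 -6
swap   : -6 -6 -40
drop   : -6 -6
/      : 1
negate : -1
drop   : (empty)
-3     : -3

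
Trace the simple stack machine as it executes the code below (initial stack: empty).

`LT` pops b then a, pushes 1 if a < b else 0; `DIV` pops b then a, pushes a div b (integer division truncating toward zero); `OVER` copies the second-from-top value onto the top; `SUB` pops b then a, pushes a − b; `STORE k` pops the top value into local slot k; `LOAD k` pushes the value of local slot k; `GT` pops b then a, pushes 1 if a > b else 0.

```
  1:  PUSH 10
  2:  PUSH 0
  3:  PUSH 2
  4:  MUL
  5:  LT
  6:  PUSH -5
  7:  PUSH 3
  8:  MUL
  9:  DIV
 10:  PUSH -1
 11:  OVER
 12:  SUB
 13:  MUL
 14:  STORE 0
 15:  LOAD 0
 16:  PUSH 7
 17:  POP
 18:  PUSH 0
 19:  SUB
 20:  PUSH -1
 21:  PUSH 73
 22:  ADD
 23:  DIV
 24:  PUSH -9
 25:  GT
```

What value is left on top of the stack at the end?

PUSH 10 -> 10
PUSH 0  -> 10 0
PUSH 2  -> 10 0 2
MUL     -> 10 0
LT      -> 0
PUSH -5 -> 0 -5
PUSH 3  -> 0 -5 3
MUL     -> 0 -15
DIV     -> 0
PUSH -1 -> 0 -1
OVER    -> 0 -1 0
SUB     -> 0 -1
MUL     -> 0
STORE 0 -> (empty)
LOAD 0  -> 0
PUSH 7  -> 0 7
POP     -> 0
PUSH 0  -> 0 0
SUB     -> 0
PUSH -1 -> 0 -1
PUSH 73 -> 0 -1 73
ADD     -> 0 72
DIV     -> 0
PUSH -9 -> 0 -9
GT      -> 1

1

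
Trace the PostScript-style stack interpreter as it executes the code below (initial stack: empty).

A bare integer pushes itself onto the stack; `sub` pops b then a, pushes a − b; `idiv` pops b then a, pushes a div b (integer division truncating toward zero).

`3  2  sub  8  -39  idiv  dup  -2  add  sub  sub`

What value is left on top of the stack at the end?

3    -> 3
2    -> 3 2
sub  -> 1
8    -> 1 8
-39  -> 1 8 -39
idiv -> 1 0
dup  -> 1 0 0
-2   -> 1 0 0 -2
add  -> 1 0 -2
sub  -> 1 2
sub  -> -1

-1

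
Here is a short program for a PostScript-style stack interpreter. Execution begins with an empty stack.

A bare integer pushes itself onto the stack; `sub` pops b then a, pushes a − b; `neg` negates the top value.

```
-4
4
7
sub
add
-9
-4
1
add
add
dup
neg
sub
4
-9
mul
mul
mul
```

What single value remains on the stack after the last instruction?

-6048

-4   [-4]
4    [-4, 4]
7    [-4, 4, 7]
sub  [-4, -3]
add  [-7]
-9   [-7, -9]
-4   [-7, -9, -4]
1    [-7, -9, -4, 1]
add  [-7, -9, -3]
add  [-7, -12]
dup  [-7, -12, -12]
neg  [-7, -12, 12]
sub  [-7, -24]
4    [-7, -24, 4]
-9   [-7, -24, 4, -9]
mul  [-7, -24, -36]
mul  [-7, 864]
mul  [-6048]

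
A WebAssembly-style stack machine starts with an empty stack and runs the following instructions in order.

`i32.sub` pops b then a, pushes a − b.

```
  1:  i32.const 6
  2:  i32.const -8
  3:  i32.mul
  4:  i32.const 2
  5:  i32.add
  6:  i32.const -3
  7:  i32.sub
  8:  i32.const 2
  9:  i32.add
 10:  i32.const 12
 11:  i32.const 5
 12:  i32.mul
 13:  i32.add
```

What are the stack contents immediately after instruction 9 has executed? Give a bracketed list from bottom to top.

i32.const 6   6
i32.const -8  6 -8
i32.mul       -48
i32.const 2   -48 2
i32.add       -46
i32.const -3  -46 -3
i32.sub       -43
i32.const 2   -43 2
i32.add       -41

[-41]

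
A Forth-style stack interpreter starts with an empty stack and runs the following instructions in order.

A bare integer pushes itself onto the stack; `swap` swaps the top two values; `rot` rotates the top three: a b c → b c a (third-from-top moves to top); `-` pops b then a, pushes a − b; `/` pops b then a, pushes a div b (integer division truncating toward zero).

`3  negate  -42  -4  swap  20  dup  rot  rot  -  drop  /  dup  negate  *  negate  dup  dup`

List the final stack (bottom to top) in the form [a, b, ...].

3      : [3]
negate : [-3]
-42    : [-3, -42]
-4     : [-3, -42, -4]
swap   : [-3, -4, -42]
20     : [-3, -4, -42, 20]
dup    : [-3, -4, -42, 20, 20]
rot    : [-3, -4, 20, 20, -42]
rot    : [-3, -4, 20, -42, 20]
-      : [-3, -4, 20, -62]
drop   : [-3, -4, 20]
/      : [-3, 0]
dup    : [-3, 0, 0]
negate : [-3, 0, 0]
*      : [-3, 0]
negate : [-3, 0]
dup    : [-3, 0, 0]
dup    : [-3, 0, 0, 0]

[-3, 0, 0, 0]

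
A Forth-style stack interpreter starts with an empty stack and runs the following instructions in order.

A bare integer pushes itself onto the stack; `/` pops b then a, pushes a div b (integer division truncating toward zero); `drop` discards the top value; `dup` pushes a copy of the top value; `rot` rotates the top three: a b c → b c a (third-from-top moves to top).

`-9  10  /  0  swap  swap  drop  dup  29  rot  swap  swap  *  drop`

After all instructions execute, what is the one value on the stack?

-9   -> -9
10   -> -9 10
/    -> 0
0    -> 0 0
swap -> 0 0
swap -> 0 0
drop -> 0
dup  -> 0 0
29   -> 0 0 29
rot  -> 0 29 0
swap -> 0 0 29
swap -> 0 29 0
*    -> 0 0
drop -> 0

0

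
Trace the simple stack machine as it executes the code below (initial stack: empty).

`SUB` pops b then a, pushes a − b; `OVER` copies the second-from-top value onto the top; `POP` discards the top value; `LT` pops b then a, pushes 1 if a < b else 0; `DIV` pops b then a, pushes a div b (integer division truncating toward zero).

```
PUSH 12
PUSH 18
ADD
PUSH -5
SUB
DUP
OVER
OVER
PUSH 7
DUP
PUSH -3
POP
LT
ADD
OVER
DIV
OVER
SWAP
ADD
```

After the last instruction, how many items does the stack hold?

PUSH 12 -> 12
PUSH 18 -> 12 18
ADD     -> 30
PUSH -5 -> 30 -5
SUB     -> 35
DUP     -> 35 35
OVER    -> 35 35 35
OVER    -> 35 35 35 35
PUSH 7  -> 35 35 35 35 7
DUP     -> 35 35 35 35 7 7
PUSH -3 -> 35 35 35 35 7 7 -3
POP     -> 35 35 35 35 7 7
LT      -> 35 35 35 35 0
ADD     -> 35 35 35 35
OVER    -> 35 35 35 35 35
DIV     -> 35 35 35 1
OVER    -> 35 35 35 1 35
SWAP    -> 35 35 35 35 1
ADD     -> 35 35 35 36

4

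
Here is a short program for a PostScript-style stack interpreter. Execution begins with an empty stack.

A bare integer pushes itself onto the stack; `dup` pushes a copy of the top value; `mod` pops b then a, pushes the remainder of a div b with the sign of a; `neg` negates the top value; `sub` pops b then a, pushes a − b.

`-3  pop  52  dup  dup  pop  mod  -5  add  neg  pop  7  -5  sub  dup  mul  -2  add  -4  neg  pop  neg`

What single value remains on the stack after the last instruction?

-3   -3
pop  (empty)
52   52
dup  52 52
dup  52 52 52
pop  52 52
mod  0
-5   0 -5
add  -5
neg  5
pop  (empty)
7    7
-5   7 -5
sub  12
dup  12 12
mul  144
-2   144 -2
add  142
-4   142 -4
neg  142 4
pop  142
neg  -142

-142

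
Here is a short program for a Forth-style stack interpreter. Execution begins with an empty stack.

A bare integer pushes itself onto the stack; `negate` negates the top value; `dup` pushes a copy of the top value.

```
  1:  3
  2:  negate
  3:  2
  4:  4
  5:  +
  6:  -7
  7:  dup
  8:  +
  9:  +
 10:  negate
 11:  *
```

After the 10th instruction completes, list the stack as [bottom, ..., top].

3       3
negate  -3
2       -3 2
4       -3 2 4
+       -3 6
-7      -3 6 -7
dup     -3 6 -7 -7
+       -3 6 -14
+       -3 -8
negate  -3 8

[-3, 8]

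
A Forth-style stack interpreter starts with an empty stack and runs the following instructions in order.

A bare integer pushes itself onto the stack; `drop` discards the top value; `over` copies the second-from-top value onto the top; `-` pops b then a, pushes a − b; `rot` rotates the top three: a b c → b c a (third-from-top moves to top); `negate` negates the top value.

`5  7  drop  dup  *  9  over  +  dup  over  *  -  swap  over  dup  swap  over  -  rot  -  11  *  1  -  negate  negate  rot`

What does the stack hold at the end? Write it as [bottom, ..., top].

5      : [5]
7      : [5, 7]
drop   : [5]
dup    : [5, 5]
*      : [25]
9      : [25, 9]
over   : [25, 9, 25]
+      : [25, 34]
dup    : [25, 34, 34]
over   : [25, 34, 34, 34]
*      : [25, 34, 1156]
-      : [25, -1122]
swap   : [-1122, 25]
over   : [-1122, 25, -1122]
dup    : [-1122, 25, -1122, -1122]
swap   : [-1122, 25, -1122, -1122]
over   : [-1122, 25, -1122, -1122, -1122]
-      : [-1122, 25, -1122, 0]
rot    : [-1122, -1122, 0, 25]
-      : [-1122, -1122, -25]
11     : [-1122, -1122, -25, 11]
*      : [-1122, -1122, -275]
1      : [-1122, -1122, -275, 1]
-      : [-1122, -1122, -276]
negate : [-1122, -1122, 276]
negate : [-1122, -1122, -276]
rot    : [-1122, -276, -1122]

[-1122, -276, -1122]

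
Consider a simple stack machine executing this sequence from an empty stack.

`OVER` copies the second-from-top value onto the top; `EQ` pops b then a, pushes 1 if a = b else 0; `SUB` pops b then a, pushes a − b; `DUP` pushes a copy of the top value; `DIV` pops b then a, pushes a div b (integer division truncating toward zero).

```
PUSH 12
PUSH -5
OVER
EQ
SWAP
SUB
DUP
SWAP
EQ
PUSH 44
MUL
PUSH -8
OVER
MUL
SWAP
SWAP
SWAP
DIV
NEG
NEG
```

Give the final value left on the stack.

-8

PUSH 12 -> [12]
PUSH -5 -> [12, -5]
OVER    -> [12, -5, 12]
EQ      -> [12, 0]
SWAP    -> [0, 12]
SUB     -> [-12]
DUP     -> [-12, -12]
SWAP    -> [-12, -12]
EQ      -> [1]
PUSH 44 -> [1, 44]
MUL     -> [44]
PUSH -8 -> [44, -8]
OVER    -> [44, -8, 44]
MUL     -> [44, -352]
SWAP    -> [-352, 44]
SWAP    -> [44, -352]
SWAP    -> [-352, 44]
DIV     -> [-8]
NEG     -> [8]
NEG     -> [-8]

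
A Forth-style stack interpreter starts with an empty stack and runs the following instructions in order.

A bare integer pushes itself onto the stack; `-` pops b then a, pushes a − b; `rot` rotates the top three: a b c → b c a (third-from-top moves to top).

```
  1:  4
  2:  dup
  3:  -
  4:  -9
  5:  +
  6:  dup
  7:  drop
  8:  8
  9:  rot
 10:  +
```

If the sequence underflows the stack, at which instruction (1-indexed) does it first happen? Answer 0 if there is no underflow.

4    -> 4
dup  -> 4 4
-    -> 0
-9   -> 0 -9
+    -> -9
dup  -> -9 -9
drop -> -9
8    -> -9 8
rot  — needs 3 operands, stack has 2 → underflow

9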